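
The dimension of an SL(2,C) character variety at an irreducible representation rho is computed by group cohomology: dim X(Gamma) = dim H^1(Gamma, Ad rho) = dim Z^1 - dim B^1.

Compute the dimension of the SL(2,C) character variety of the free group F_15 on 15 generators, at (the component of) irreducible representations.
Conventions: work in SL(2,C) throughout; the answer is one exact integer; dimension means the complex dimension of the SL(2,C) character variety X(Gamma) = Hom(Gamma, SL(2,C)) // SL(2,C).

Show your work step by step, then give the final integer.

The free group F_15: 15 generators, no relators.
A cocycle picks one sl_2 vector per generator freely, giving dim Z^1 = 3*15 = 45.
Irreducibility makes the coboundary map sl_2 -> Z^1 injective (trivial centralizer), so dim B^1 = 3.
dim H^1 = 45 - 3 = 42, which is dim X.

42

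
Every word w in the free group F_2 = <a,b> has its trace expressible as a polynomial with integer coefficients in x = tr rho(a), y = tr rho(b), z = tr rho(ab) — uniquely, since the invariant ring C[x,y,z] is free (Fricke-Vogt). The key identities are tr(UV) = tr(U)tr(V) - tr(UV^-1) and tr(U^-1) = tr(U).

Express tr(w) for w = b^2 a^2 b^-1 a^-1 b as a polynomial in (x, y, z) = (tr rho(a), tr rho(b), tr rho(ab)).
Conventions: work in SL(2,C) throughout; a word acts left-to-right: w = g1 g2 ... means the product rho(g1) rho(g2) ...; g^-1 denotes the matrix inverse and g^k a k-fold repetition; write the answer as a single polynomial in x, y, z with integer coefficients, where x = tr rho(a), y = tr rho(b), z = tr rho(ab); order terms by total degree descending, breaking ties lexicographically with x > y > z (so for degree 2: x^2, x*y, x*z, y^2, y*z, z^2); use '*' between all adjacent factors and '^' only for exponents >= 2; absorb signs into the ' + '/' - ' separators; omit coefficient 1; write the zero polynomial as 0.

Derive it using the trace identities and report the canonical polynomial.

-x^2*y^3*z + x^3*y^2 + x*y^4 + x*y^2*z^2 + x^2*y*z - x^3 - 5*x*y^2 - x*z^2 + y*z + 3*x

and trace(a^2 b) = trace(a)*trace(b a) - trace(b) = x*z - y
and trace(a^2) = trace(a)*trace(a) - trace(1) = x^2 - 2
next, trace(b^2 a^2) = trace(b)*trace(a^2 b) - trace(a^2) = x*y*z - x^2 - y^2 + 2
next, trace(a b^2) = trace(b)*trace(a b) - trace(a) = y*z - x
trace(a^3 b^2) = trace(a)*trace(a b^2 a) - trace(a b^2) = x^2*y*z - x^3 - x*y^2 - y*z + 3*x
trace(a^3 b) = trace(a)*trace(b a^2) - trace(b a) = x^2*z - x*y - z
trace(a b^3 a^2) = trace(b)*trace(a^3 b^2) - trace(a^3 b) = x^2*y^2*z - x^3*y - x*y^3 - x^2*z - y^2*z + 4*x*y + z
trace(b a b a) = trace(a b)*trace(a b) - trace(1)   [split at repeated a] = z^2 - 2
trace(a^2 b a b) = trace(a)*trace(b a b a) - trace(b a b) = x*z^2 - y*z - x
trace(b a^2 b a b) = trace(b)*trace(a^2 b a b) - trace(a^2 b a) = x*y*z^2 - x^2*z - y^2*z + z
next, trace(a b^3 a^2 b) = trace(b)*trace(b a^2 b a b) - trace(b a^2 b a) = x*y^2*z^2 - x^2*y*z - y^3*z - x*z^2 + 2*y*z + x
and trace(b^3 a^2 b^-1 a) = trace(a b^3 a^2)*trace(b) - trace(a b^3 a^2 b) = x^2*y^3*z - x^3*y^2 - x*y^4 - x*y^2*z^2 + 4*x*y^2 + x*z^2 - y*z - x
and trace(b^2 a^2 b^-1 a^-1 b) = trace(b^3 a^2 b^-1)*trace(a) - trace(b^3 a^2 b^-1 a) = -x^2*y^3*z + x^3*y^2 + x*y^4 + x*y^2*z^2 + x^2*y*z - x^3 - 5*x*y^2 - x*z^2 + y*z + 3*x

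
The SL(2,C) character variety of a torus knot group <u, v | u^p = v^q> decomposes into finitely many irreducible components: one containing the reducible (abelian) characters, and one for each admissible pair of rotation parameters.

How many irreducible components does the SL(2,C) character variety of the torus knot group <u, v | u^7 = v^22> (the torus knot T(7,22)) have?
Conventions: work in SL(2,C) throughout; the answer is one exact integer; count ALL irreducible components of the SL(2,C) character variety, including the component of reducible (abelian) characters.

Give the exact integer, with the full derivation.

64

Gamma = < u, v | u^7 = v^22 > (torus knot T(7,22)); the central element u^7 = v^22 acts as +I or -I in any irreducible SL(2,C) representation.
So on each irreducible component the traces are pinned: tr(u) = 2*cos(pi*alpha/7) with 1 <= alpha <= 6, tr(v) = 2*cos(pi*beta/22) with 1 <= beta <= 21.
u^7 = (-1)^alpha I and v^22 = (-1)^beta I must agree, so alpha and beta have equal parity.
Enumerate parity-matched pairs: 3*11 odd-odd plus 3*10 even-even gives 63.
components with irreducible characters: 63; plus the single component of reducible (abelian) characters: total 64.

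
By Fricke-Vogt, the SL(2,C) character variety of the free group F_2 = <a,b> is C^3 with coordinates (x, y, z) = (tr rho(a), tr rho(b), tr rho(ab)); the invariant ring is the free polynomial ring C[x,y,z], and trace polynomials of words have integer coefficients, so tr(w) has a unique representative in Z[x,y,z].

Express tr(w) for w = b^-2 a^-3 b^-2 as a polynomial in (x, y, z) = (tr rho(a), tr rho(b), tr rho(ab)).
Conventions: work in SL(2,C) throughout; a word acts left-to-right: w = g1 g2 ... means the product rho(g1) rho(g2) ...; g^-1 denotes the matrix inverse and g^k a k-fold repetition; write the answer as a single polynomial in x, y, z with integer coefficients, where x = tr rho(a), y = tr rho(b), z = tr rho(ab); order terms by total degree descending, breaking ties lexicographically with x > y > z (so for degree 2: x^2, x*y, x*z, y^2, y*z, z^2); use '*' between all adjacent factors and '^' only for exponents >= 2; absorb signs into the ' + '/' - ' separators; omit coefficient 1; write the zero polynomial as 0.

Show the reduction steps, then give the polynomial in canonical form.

tr(b^-1) = tr(b) = y
tr(b^-1 a) = tr(a) * tr(b) - tr(a b) = x*y - z
tr(b^-1 a^-1) = tr(b^-1) * tr(a) - tr(b^-1 a) = z
tr(a^-1 b^-2) = tr(b^-1 a^-1) * tr(b) - tr(b^-1 a^-1 b) = y*z - x
tr(b^-2) = tr(b^-1) * tr(b) - tr(1) = y^2 - 2
tr(b^-2 a^-2) = tr(a^-1 b^-2) * tr(a) - tr(a^-1 b^-2 a) = x*y*z - x^2 - y^2 + 2
tr(b^-2 a^-3) = tr(b^-2 a^-2) * tr(a) - tr(b^-2 a^-1) = x^2*y*z - x^3 - x*y^2 - y*z + 3*x
tr(a^-2) = tr(a^-1) * tr(a) - tr(1) = x^2 - 2
tr(a^-2 b) = tr(a^-1 b) * tr(a) - tr(a^-1 b a) = x^2*y - x*z - y
tr(a^-1 b^-1 a^-1) = tr(a^-2) * tr(b) - tr(a^-2 b) = x*z - y
tr(b^-1 a^-3) = tr(a^-1 b^-1 a^-1) * tr(a) - tr(a^-1 b^-1) = x^2*z - x*y - z
tr(a^-3 b^-3) = tr(b^-2 a^-3) * tr(b) - tr(b^-2 a^-3 b) = x^2*y^2*z - x^3*y - x*y^3 - x^2*z - y^2*z + 4*x*y + z
tr(b^-2 a^-3 b^-2) = tr(a^-3 b^-3) * tr(b) - tr(a^-3 b^-2) = x^2*y^3*z - x^3*y^2 - x*y^4 - 2*x^2*y*z - y^3*z + x^3 + 5*x*y^2 + 2*y*z - 3*x

x^2*y^3*z - x^3*y^2 - x*y^4 - 2*x^2*y*z - y^3*z + x^3 + 5*x*y^2 + 2*y*z - 3*x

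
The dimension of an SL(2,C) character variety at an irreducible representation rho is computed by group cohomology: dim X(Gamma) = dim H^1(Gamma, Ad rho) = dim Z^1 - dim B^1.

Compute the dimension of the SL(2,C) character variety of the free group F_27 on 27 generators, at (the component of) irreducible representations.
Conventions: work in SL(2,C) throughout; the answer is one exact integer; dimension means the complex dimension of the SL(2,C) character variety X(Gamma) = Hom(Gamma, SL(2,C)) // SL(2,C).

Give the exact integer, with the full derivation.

Gamma = F_27 has 27 generators and no relators.
Z^1(Gamma, Ad rho) = (sl_2)^27: a cocycle is a free choice of one sl_2 vector per generator, so dim Z^1 = 3*27 = 81.
At an irreducible rho the centralizer of the image in sl_2 is 0, so the coboundary map sl_2 -> Z^1 is injective: dim B^1 = 3.
dim H^1 = 81 - 3 = 78, which is dim X.

78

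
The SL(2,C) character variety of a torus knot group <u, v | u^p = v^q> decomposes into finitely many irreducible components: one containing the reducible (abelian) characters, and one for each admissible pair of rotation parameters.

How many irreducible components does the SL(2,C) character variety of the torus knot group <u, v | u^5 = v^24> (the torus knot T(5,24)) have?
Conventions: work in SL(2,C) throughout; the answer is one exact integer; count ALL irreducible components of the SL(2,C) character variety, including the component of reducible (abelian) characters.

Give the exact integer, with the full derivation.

Gamma = < u, v | u^5 = v^24 > (torus knot T(5,24)); the central element u^5 = v^24 acts as +I or -I in any irreducible SL(2,C) representation.
On an irreducible component, tr(u) is locked at 2*cos(pi*alpha/5) for some alpha in 1..4, and tr(v) at 2*cos(pi*beta/24) for some beta in 1..23.
The two central values (-1)^alpha I and (-1)^beta I must be the same matrix, so alpha and beta share a parity.
Counting: 2 odd alphas x 12 odd betas + 2 even alphas x 11 even betas = 24 + 22 = 46.
That is 46 components of irreducible characters, and with the reducible (abelian) component the total is 47.

47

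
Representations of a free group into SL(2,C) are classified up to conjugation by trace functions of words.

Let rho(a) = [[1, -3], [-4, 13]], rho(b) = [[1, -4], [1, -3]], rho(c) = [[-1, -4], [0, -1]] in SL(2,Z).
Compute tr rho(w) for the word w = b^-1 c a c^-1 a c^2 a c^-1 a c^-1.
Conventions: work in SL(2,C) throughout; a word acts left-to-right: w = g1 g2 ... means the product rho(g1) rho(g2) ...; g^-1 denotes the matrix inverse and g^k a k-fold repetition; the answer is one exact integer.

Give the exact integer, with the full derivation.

826002

rho(b^-1) = [[-3, 4], [-1, 1]]
... * rho(c) = [[-1, -4], [0, -1]]  ->  [[3, 8], [1, 3]]
... * rho(a) = [[1, -3], [-4, 13]]  ->  [[-29, 95], [-11, 36]]
... * rho(c^-1) = [[-1, 4], [0, -1]]  ->  [[29, -211], [11, -80]]
... * rho(a) = [[1, -3], [-4, 13]]  ->  [[873, -2830], [331, -1073]]
... * rho(c) = [[-1, -4], [0, -1]]  ->  [[-873, -662], [-331, -251]]
... * rho(c) = [[-1, -4], [0, -1]]  ->  [[873, 4154], [331, 1575]]
... * rho(a) = [[1, -3], [-4, 13]]  ->  [[-15743, 51383], [-5969, 19482]]
... * rho(c^-1) = [[-1, 4], [0, -1]]  ->  [[15743, -114355], [5969, -43358]]
... * rho(a) = [[1, -3], [-4, 13]]  ->  [[473163, -1533844], [179401, -581561]]
... * rho(c^-1) = [[-1, 4], [0, -1]]  ->  [[-473163, 3426496], [-179401, 1299165]]
tr = -473163 + 1299165 = 826002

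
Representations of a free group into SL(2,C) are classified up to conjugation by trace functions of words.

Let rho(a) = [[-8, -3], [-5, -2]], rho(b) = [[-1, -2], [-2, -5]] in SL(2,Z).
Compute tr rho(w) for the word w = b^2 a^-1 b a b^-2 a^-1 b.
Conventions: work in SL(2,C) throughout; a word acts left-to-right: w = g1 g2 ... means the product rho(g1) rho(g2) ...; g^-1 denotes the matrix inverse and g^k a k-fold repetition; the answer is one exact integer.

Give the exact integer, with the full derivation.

rho(b) = [[-1, -2], [-2, -5]]
... * rho(b) = [[-1, -2], [-2, -5]]  ->  [[5, 12], [12, 29]]
... * rho(a^-1) = [[-2, 3], [5, -8]]  ->  [[50, -81], [121, -196]]
... * rho(b) = [[-1, -2], [-2, -5]]  ->  [[112, 305], [271, 738]]
... * rho(a) = [[-8, -3], [-5, -2]]  ->  [[-2421, -946], [-5858, -2289]]
... * rho(b^-1) = [[-5, 2], [2, -1]]  ->  [[10213, -3896], [24712, -9427]]
... * rho(b^-1) = [[-5, 2], [2, -1]]  ->  [[-58857, 24322], [-142414, 58851]]
... * rho(a^-1) = [[-2, 3], [5, -8]]  ->  [[239324, -371147], [579083, -898050]]
... * rho(b) = [[-1, -2], [-2, -5]]  ->  [[502970, 1377087], [1217017, 3332084]]
tr = 502970 + 3332084 = 3835054

3835054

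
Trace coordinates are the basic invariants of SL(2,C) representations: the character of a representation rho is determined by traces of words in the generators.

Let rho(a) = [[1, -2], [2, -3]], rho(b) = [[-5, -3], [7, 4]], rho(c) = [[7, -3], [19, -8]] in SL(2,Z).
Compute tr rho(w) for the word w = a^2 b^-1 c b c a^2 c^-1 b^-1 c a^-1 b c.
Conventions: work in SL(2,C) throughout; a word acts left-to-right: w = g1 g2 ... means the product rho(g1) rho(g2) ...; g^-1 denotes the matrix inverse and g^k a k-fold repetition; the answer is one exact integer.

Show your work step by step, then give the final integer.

-76093106074

rho(a) = [[1, -2], [2, -3]]
... * rho(a) = [[1, -2], [2, -3]]  ->  [[-3, 4], [-4, 5]]
... * rho(b^-1) = [[4, 3], [-7, -5]]  ->  [[-40, -29], [-51, -37]]
... * rho(c) = [[7, -3], [19, -8]]  ->  [[-831, 352], [-1060, 449]]
... * rho(b) = [[-5, -3], [7, 4]]  ->  [[6619, 3901], [8443, 4976]]
... * rho(c) = [[7, -3], [19, -8]]  ->  [[120452, -51065], [153645, -65137]]
... * rho(a) = [[1, -2], [2, -3]]  ->  [[18322, -87709], [23371, -111879]]
... * rho(a) = [[1, -2], [2, -3]]  ->  [[-157096, 226483], [-200387, 288895]]
... * rho(c^-1) = [[-8, 3], [-19, 7]]  ->  [[-3046409, 1114093], [-3885909, 1421104]]
... * rho(b^-1) = [[4, 3], [-7, -5]]  ->  [[-19984287, -14709692], [-25491364, -18763247]]
... * rho(c) = [[7, -3], [19, -8]]  ->  [[-419374157, 177630397], [-534941241, 226580068]]
... * rho(a^-1) = [[-3, 2], [-2, 1]]  ->  [[902861677, -661117917], [1151663587, -843302414]]
... * rho(b) = [[-5, -3], [7, 4]]  ->  [[-9142133804, -5353056699], [-11661434833, -6828200417]]
... * rho(c) = [[7, -3], [19, -8]]  ->  [[-165703013909, 70250855004], [-211365851754, 89609907835]]
tr = -165703013909 + 89609907835 = -76093106074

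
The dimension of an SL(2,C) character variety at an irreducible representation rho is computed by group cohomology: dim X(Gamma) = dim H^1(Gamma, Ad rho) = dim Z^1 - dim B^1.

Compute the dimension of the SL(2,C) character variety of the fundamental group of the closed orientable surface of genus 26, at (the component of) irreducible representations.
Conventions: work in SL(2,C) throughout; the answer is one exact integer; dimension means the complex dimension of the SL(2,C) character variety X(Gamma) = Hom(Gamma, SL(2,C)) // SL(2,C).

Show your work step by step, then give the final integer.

150

pi_1 of the closed genus-26 surface has 52 generators bound by the single product-of-commutators relator.
Unconstrained cocycle data is one sl_2 vector per generator (156 dimensions), cut by the relator condition d_2(z) = 0.
d_2 is surjective at irreducible rho (its cokernel H^2 is dual to H^0 = 0), so dim Z^1 = 156 - 3 = 153.
dim B^1 = 3 (coboundaries, injective at irreducible rho).
dim X = dim H^1 = 153 - 3 = 150.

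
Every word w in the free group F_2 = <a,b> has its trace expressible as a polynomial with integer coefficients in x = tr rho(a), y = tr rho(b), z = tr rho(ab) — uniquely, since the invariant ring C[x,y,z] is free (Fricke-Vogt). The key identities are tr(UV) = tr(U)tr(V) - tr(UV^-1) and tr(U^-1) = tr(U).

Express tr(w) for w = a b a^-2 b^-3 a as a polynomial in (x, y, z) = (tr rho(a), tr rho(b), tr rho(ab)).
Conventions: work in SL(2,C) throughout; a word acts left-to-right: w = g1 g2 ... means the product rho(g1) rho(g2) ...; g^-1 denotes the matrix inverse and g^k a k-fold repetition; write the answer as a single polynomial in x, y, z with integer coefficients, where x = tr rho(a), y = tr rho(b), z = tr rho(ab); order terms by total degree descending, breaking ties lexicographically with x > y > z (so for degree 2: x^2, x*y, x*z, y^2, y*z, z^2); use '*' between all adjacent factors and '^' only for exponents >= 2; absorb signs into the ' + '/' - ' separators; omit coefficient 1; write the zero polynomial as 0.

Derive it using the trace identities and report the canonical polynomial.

trace(b^2 a) = trace(b) trace(a b) - trace(a)   [square of b] = y*z - x
trace(b^2) = trace(b) trace(b) - trace(1)   [square of b] = y^2 - 2
trace(b a^2 b) = trace(a) trace(b^2 a) - trace(b^2)   [square of a] = x*y*z - x^2 - y^2 + 2
trace(b a b a) = trace(b a) trace(b a) - trace(1)   [split at a repeated b] = z^2 - 2
trace(b a^2 b a) = trace(a) trace(b a b a) - trace(b a b)   [square of a] = x*z^2 - y*z - x
trace(a^2 b a^-1 b) = trace(b a^2 b) trace(a) - trace(b a^2 b a)   [inverse elimination on a] = x^2*y*z - x^3 - x*y^2 - x*z^2 + y*z + 3*x
trace(a^2 b a^-1 b^-1) = trace(a^2 b a^-1) trace(b) - trace(a^2 b a^-1 b)   [inverse elimination on b] = -x^2*y*z + x^3 + x*y^2 + x*z^2 - 3*x
trace(a^-1 b^-2 a^2 b) = trace(a^2 b a^-1 b^-1) trace(b) - trace(a^2 b a^-1)   [inverse elimination on b] = -x^2*y^2*z + x^3*y + x*y^3 + x*y*z^2 - 3*x*y - z
trace(a^2) = trace(a) trace(a) - trace(1)   [square of a] = x^2 - 2
trace(a^2 b) = trace(a) trace(b a) - trace(b)   [square of a] = x*z - y
trace(b^-1 a^2) = trace(a^2) trace(b) - trace(a^2 b)   [inverse elimination on b] = x^2*y - x*z - y
trace(a^2 b a^-2 b^-2) = trace(a^-1 b^-2 a^2 b) trace(a) - trace(a^-1 b^-2 a^2 b a)   [inverse elimination on a] = -x^3*y^2*z + x^4*y + x^2*y^3 + x^2*y*z^2 - 4*x^2*y + y
trace(a^2 b a^-2 b^-1) = trace(a^-1 b^-1 a^2 b) trace(a) - trace(a^-1 b^-1 a^2 b a)   [inverse elimination on a] = -x^3*y*z + x^4 + x^2*y^2 + x^2*z^2 - 4*x^2 + 2
trace(a b a^-2 b^-3 a) = trace(a^2 b a^-2 b^-2) trace(b) - trace(a^2 b a^-2 b^-1)   [inverse elimination on b] = -x^3*y^3*z + x^4*y^2 + x^2*y^4 + x^2*y^2*z^2 + x^3*y*z - x^4 - 5*x^2*y^2 - x^2*z^2 + 4*x^2 + y^2 - 2

-x^3*y^3*z + x^4*y^2 + x^2*y^4 + x^2*y^2*z^2 + x^3*y*z - x^4 - 5*x^2*y^2 - x^2*z^2 + 4*x^2 + y^2 - 2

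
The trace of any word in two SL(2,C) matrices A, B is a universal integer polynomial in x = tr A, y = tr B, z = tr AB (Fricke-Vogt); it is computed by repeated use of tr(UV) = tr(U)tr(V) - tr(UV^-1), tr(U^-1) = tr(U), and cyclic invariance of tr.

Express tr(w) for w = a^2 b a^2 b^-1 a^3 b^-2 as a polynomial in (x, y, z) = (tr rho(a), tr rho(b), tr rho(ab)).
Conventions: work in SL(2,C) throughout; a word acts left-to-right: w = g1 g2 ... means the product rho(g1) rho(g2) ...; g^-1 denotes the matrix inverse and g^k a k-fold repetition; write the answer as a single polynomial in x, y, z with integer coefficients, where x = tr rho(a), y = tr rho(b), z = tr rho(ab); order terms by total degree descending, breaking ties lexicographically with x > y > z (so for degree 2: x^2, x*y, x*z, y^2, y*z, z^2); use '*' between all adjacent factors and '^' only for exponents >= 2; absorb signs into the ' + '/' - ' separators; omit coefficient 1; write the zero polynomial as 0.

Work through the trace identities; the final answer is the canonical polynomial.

and tr(a b a) = tr(a) * tr(b a) - tr(b) = x*z - y
next, tr(a^2 b a) = tr(a) * tr(a b a) - tr(a b) = x^2*z - x*y - z
and tr(b a^4) = tr(a) * tr(a^2 b a) - tr(a^2 b) = x^3*z - x^2*y - 2*x*z + y
next, tr(a^4 b a) = tr(a) * tr(b a^4) - tr(b a^3) = x^4*z - x^3*y - 3*x^2*z + 2*x*y + z
tr(a b a^5) = tr(a) * tr(a^4 b a) - tr(a^4 b) = x^5*z - x^4*y - 4*x^3*z + 3*x^2*y + 3*x*z - y
tr(a^2 b a^5) = tr(a) * tr(a b a^5) - tr(a b a^4) = x^6*z - x^5*y - 5*x^4*z + 4*x^3*y + 6*x^2*z - 3*x*y - z
tr(b a b a) = tr(a b) * tr(a b) - tr(1)   [split at repeated a] = z^2 - 2
tr(b a b) = tr(b) * tr(a b) - tr(a) = y*z - x
tr(a b a b a) = tr(a) * tr(b a b a) - tr(b a b) = x*z^2 - y*z - x
tr(b a b a^3) = tr(a) * tr(a b a b a) - tr(a b a b) = x^2*z^2 - x*y*z - x^2 - z^2 + 2
tr(b a^4 b a) = tr(a) * tr(b a b a^3) - tr(b a b a^2) = x^3*z^2 - x^2*y*z - x^3 - 2*x*z^2 + y*z + 3*x
tr(b^2) = tr(b) * tr(b) - tr(1) = y^2 - 2
tr(a b^2 a) = tr(a) * tr(b^2 a) - tr(b^2) = x*y*z - x^2 - y^2 + 2
and tr(a b^2 a^2) = tr(a) * tr(a b^2 a) - tr(a b^2) = x^2*y*z - x^3 - x*y^2 - y*z + 3*x
tr(b a^4 b) = tr(a) * tr(a b^2 a^2) - tr(a b^2 a) = x^3*y*z - x^4 - x^2*y^2 - 2*x*y*z + 4*x^2 + y^2 - 2
next, tr(a^3 b a^2 b a) = tr(a) * tr(b a^4 b a) - tr(b a^4 b) = x^4*z^2 - 2*x^3*y*z + x^2*y^2 - 2*x^2*z^2 + 3*x*y*z - x^2 - y^2 + 2
tr(a b a^2 b a) = tr(a) * tr(b a^2 b a) - tr(b a^2 b) = x^2*z^2 - 2*x*y*z + y^2 - 2
tr(a^3 b a^2 b) = tr(a) * tr(a b a^2 b a) - tr(a b a^2 b) = x^3*z^2 - 2*x^2*y*z + x*y^2 - x*z^2 + y*z - x
tr(a^2 b a^5 b) = tr(a) * tr(a^3 b a^2 b a) - tr(a^3 b a^2 b) = x^5*z^2 - 2*x^4*y*z + x^3*y^2 - 3*x^3*z^2 + 5*x^2*y*z - x^3 - 2*x*y^2 + x*z^2 - y*z + 3*x
tr(a^3 b^-1 a^2 b a^2) = tr(a^2 b a^5) * tr(b) - tr(a^2 b a^5 b) = x^6*y*z - x^5*y^2 - x^5*z^2 - 3*x^4*y*z + 3*x^3*y^2 + 3*x^3*z^2 + x^2*y*z + x^3 - x*y^2 - x*z^2 - 3*x
next, tr(b a b a b a) = tr(b a) * tr(b a b a) - tr(b^-1 a^-1)   [split at repeated b] = z^3 - 3*z
next, tr(b a b a b) = tr(b) * tr(a b a b) - tr(a b a) = y*z^2 - x*z - y
tr(b a^2 b a b a) = tr(a) * tr(b a b a b a) - tr(b a b a b) = x*z^3 - y*z^2 - 2*x*z + y
tr(b a b^2) = tr(b) * tr(b a b) - tr(b a) = y^2*z - x*y - z
tr(b a^2 b a b) = tr(a) * tr(b a b^2 a) - tr(b a b^2) = x*y*z^2 - x^2*z - y^2*z + z
next, tr(b a^2 b a^2 b a) = tr(a) * tr(b a^2 b a b a) - tr(b a^2 b a b) = x^2*z^3 - 2*x*y*z^2 - x^2*z + y^2*z + x*y - z
next, tr(b^3) = tr(b) * tr(b^2) - tr(b) = y^3 - 3*y
and tr(b^2 a^2 b) = tr(a) * tr(b^3 a) - tr(b^3) = x*y^2*z - x^2*y - y^3 - x*z + 3*y
tr(b a^2 b a^2 b) = tr(a) * tr(b^2 a^2 b a) - tr(b^2 a^2 b) = x^2*y*z^2 - x^3*z - 2*x*y^2*z + x^2*y + y^3 + 2*x*z - 3*y
tr(b a^2 b a^2 b a^2) = tr(a) * tr(b a^2 b a^2 b a) - tr(b a^2 b a^2 b) = x^3*z^3 - 3*x^2*y*z^2 + 3*x*y^2*z - y^3 - 3*x*z + 3*y
tr(a^2 b a^2 b a^3 b) = tr(a) * tr(b a^2 b a^2 b a^2) - tr(b a^2 b a^2 b a) = x^4*z^3 - 3*x^3*y*z^2 + 3*x^2*y^2*z - x^2*z^3 - x*y^3 + 2*x*y*z^2 - 2*x^2*z - y^2*z + 2*x*y + z
tr(a^3 b^-1 a^2 b a^2 b) = tr(a^2 b a^2 b a^3) * tr(b) - tr(a^2 b a^2 b a^3 b) = x^5*y*z^2 - 2*x^4*y^2*z - x^4*z^3 + x^3*y^3 + 2*x^2*y^2*z + x^2*z^3 - x^3*y - x*y^3 - x*y*z^2 + 2*x^2*z + x*y - z
tr(b^-1 a^2 b a^2 b^-1 a^3) = tr(a^3 b^-1 a^2 b a^2) * tr(b) - tr(a^3 b^-1 a^2 b a^2 b) = x^6*y^2*z - x^5*y^3 - 2*x^5*y*z^2 - x^4*y^2*z + x^4*z^3 + 2*x^3*y^3 + 3*x^3*y*z^2 - x^2*y^2*z - x^2*z^3 + 2*x^3*y - 2*x^2*z - 4*x*y + z
tr(a^2 b a^2 b^-1 a^3) = tr(a^5 b a^2) * tr(b) - tr(a^5 b a^2 b) = x^6*y*z - x^5*y^2 - x^5*z^2 - 3*x^4*y*z + 3*x^3*y^2 + 3*x^3*z^2 + x^2*y*z + x^3 - x*y^2 - x*z^2 - 3*x
and tr(a^2 b a^2 b^-1 a^3 b^-2) = tr(b^-1 a^2 b a^2 b^-1 a^3) * tr(b) - tr(b^-1 a^2 b a^2 b^-1 a^3 b) = x^6*y^3*z - x^5*y^4 - 2*x^5*y^2*z^2 - x^6*y*z - x^4*y^3*z + x^4*y*z^3 + x^5*y^2 + x^5*z^2 + 2*x^3*y^4 + 3*x^3*y^2*z^2 + 3*x^4*y*z - x^2*y^3*z - x^2*y*z^3 - x^3*y^2 - 3*x^3*z^2 - 3*x^2*y*z - x^3 - 3*x*y^2 + x*z^2 + y*z + 3*x

x^6*y^3*z - x^5*y^4 - 2*x^5*y^2*z^2 - x^6*y*z - x^4*y^3*z + x^4*y*z^3 + x^5*y^2 + x^5*z^2 + 2*x^3*y^4 + 3*x^3*y^2*z^2 + 3*x^4*y*z - x^2*y^3*z - x^2*y*z^3 - x^3*y^2 - 3*x^3*z^2 - 3*x^2*y*z - x^3 - 3*x*y^2 + x*z^2 + y*z + 3*x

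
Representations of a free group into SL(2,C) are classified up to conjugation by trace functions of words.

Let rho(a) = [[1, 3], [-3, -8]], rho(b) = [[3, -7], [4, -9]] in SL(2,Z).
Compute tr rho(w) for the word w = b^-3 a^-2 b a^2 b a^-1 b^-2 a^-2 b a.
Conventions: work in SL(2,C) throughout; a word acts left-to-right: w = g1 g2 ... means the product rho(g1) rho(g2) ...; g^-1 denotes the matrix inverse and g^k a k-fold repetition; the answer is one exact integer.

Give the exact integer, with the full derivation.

rho(b^-1) = [[-9, 7], [-4, 3]]
... * rho(b^-1) = [[-9, 7], [-4, 3]]  ->  [[53, -42], [24, -19]]
... * rho(b^-1) = [[-9, 7], [-4, 3]]  ->  [[-309, 245], [-140, 111]]
... * rho(a^-1) = [[-8, -3], [3, 1]]  ->  [[3207, 1172], [1453, 531]]
... * rho(a^-1) = [[-8, -3], [3, 1]]  ->  [[-22140, -8449], [-10031, -3828]]
... * rho(b) = [[3, -7], [4, -9]]  ->  [[-100216, 231021], [-45405, 104669]]
... * rho(a) = [[1, 3], [-3, -8]]  ->  [[-793279, -2148816], [-359412, -973567]]
... * rho(a) = [[1, 3], [-3, -8]]  ->  [[5653169, 14810691], [2561289, 6710300]]
... * rho(b) = [[3, -7], [4, -9]]  ->  [[76202271, -172868402], [34525067, -78321723]]
... * rho(a^-1) = [[-8, -3], [3, 1]]  ->  [[-1128223374, -401475215], [-511165705, -181896924]]
... * rho(b^-1) = [[-9, 7], [-4, 3]]  ->  [[11759911226, -9101989263], [5328079041, -4123850707]]
... * rho(b^-1) = [[-9, 7], [-4, 3]]  ->  [[-69431243982, 55013410793], [-31457308541, 24925001166]]
... * rho(a^-1) = [[-8, -3], [3, 1]]  ->  [[720490184235, 263307142739], [326433471826, 119296926789]]
... * rho(a^-1) = [[-8, -3], [3, 1]]  ->  [[-4974000045663, -1898163409966], [-2253576994241, -860003488689]]
... * rho(b) = [[3, -7], [4, -9]]  ->  [[-22514653776853, 51901471009335], [-10200744937479, 23515070357888]]
... * rho(a) = [[1, 3], [-3, -8]]  ->  [[-178219066804858, -482755729405239], [-80745956011143, -218722797675541]]
tr = -178219066804858 + -218722797675541 = -396941864480399

-396941864480399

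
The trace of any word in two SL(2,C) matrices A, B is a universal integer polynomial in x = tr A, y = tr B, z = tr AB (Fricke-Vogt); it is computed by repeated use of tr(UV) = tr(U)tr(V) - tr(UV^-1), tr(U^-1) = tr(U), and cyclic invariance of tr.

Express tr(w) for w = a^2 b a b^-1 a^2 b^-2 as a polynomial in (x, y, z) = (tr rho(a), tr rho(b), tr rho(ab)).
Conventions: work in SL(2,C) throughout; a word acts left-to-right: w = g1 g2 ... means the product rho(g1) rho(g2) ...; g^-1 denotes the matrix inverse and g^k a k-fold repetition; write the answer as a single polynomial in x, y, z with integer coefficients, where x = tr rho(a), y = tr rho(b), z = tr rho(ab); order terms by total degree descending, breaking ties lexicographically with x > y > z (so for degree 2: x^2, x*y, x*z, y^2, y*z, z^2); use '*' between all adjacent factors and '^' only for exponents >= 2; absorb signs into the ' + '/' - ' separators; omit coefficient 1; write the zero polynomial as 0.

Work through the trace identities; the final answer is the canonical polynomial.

x^4*y^3*z - x^3*y^4 - 2*x^3*y^2*z^2 - x^4*y*z + x^2*y*z^3 + 2*x^3*y^2 + x^3*z^2 + x*y^4 + x*y^2*z^2 + x^2*y*z - x^3 - 3*x*y^2 - 2*x*z^2 - y*z + 3*x

tr(b a^2) = tr(a) tr(b a) - tr(b)   [square of a] = x*z - y
tr(a b a^2) = tr(a) tr(b a^2) - tr(b a)   [square of a] = x^2*z - x*y - z
tr(b a^4) = tr(a) tr(a b a^2) - tr(a b a)   [square of a] = x^3*z - x^2*y - 2*x*z + y
tr(a^4 b a) = tr(a) tr(b a^4) - tr(b a^3)   [square of a] = x^4*z - x^3*y - 3*x^2*z + 2*x*y + z
tr(b a b a) = tr(a b) tr(a b) - tr(1)   [split at a repeated a] = z^2 - 2
tr(b a b) = tr(b) tr(a b) - tr(a)   [square of b] = y*z - x
tr(a b a b a) = tr(a) tr(b a b a) - tr(b a b)   [square of a] = x*z^2 - y*z - x
tr(a b a b a^2) = tr(a) tr(a b a b a) - tr(a b a b)   [square of a] = x^2*z^2 - x*y*z - x^2 - z^2 + 2
tr(a^4 b a b) = tr(a) tr(a b a b a^2) - tr(a b a b a)   [square of a] = x^3*z^2 - x^2*y*z - x^3 - 2*x*z^2 + y*z + 3*x
tr(a^2 b a b^-1 a^2) = tr(a^4 b a) tr(b) - tr(a^4 b a b)   [inverse elimination on b] = x^4*y*z - x^3*y^2 - x^3*z^2 - 2*x^2*y*z + x^3 + 2*x*y^2 + 2*x*z^2 - 3*x
tr(b^2) = tr(b) tr(b) - tr(1)   [square of b] = y^2 - 2
tr(b^2 a^2) = tr(a) tr(b^2 a) - tr(b^2)   [square of a] = x*y*z - x^2 - y^2 + 2
tr(b a^3 b) = tr(a) tr(b^2 a^2) - tr(b^2 a)   [square of a] = x^2*y*z - x^3 - x*y^2 - y*z + 3*x
tr(a^2 b a^2 b a) = tr(a) tr(b a^3 b a) - tr(b a^3 b)   [square of a] = x^3*z^2 - 2*x^2*y*z + x*y^2 - x*z^2 + y*z - x
tr(b a b a b a) = tr(a b) tr(a b a b) - tr(a^-1 b^-1)   [split at a repeated a] = z^3 - 3*z
tr(b a b a b) = tr(b) tr(a b a b) - tr(a b a)   [square of b] = y*z^2 - x*z - y
tr(b a^2 b a b a) = tr(a) tr(b a b a b a) - tr(b a b a b)   [square of a] = x*z^3 - y*z^2 - 2*x*z + y
tr(b a b^2) = tr(b) tr(a b^2) - tr(a b)   [square of b] = y^2*z - x*y - z
tr(b a^2 b a b) = tr(a) tr(b a b^2 a) - tr(b a b^2)   [square of a] = x*y*z^2 - x^2*z - y^2*z + z
tr(a^2 b a^2 b a b) = tr(a) tr(b a^2 b a b a) - tr(b a^2 b a b)   [square of a] = x^2*z^3 - 2*x*y*z^2 - x^2*z + y^2*z + x*y - z
tr(a^2 b a b^-1 a^2 b) = tr(a^2 b a^2 b a) tr(b) - tr(a^2 b a^2 b a b)   [inverse elimination on b] = x^3*y*z^2 - 2*x^2*y^2*z - x^2*z^3 + x*y^3 + x*y*z^2 + x^2*z - 2*x*y + z
tr(a^2 b a b^-1 a^2 b^-1) = tr(a^2 b a b^-1 a^2) tr(b) - tr(a^2 b a b^-1 a^2 b)   [inverse elimination on b] = x^4*y^2*z - x^3*y^3 - 2*x^3*y*z^2 + x^2*z^3 + x^3*y + x*y^3 + x*y*z^2 - x^2*z - x*y - z
tr(a^2 b a b^-1 a^2 b^-2) = tr(a^2 b a b^-1 a^2 b^-1) tr(b) - tr(a^2 b a b^-1 a^2)   [inverse elimination on b] = x^4*y^3*z - x^3*y^4 - 2*x^3*y^2*z^2 - x^4*y*z + x^2*y*z^3 + 2*x^3*y^2 + x^3*z^2 + x*y^4 + x*y^2*z^2 + x^2*y*z - x^3 - 3*x*y^2 - 2*x*z^2 - y*z + 3*x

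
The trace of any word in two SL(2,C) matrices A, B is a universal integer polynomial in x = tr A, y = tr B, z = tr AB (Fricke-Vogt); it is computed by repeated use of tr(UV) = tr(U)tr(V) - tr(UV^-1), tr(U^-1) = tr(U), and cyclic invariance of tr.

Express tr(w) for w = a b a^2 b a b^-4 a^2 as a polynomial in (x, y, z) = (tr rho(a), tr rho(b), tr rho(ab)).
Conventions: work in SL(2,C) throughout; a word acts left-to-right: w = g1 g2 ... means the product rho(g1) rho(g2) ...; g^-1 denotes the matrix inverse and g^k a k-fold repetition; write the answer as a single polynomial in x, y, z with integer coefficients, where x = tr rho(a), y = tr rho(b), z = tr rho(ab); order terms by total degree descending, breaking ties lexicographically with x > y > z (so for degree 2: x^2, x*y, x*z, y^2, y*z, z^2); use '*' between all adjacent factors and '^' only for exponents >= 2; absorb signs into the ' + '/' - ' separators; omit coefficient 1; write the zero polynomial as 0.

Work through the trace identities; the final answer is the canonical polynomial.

apply: trace(b a b a) = trace(b a)*trace(b a) - trace(1)   [split at repeated b] = z^2 - 2
use: trace(b a b) = trace(b)*trace(a b) - trace(a) = y*z - x
trace(b a b a^2) = trace(a)*trace(b a b a) - trace(b a b) = x*z^2 - y*z - x
trace(b a^3 b a) = trace(a)*trace(b a b a^2) - trace(b a b a) = x^2*z^2 - x*y*z - x^2 - z^2 + 2
apply: trace(b^2) = trace(b)*trace(b) - trace(1) = y^2 - 2
trace(b^2 a^2) = trace(a)*trace(b^2 a) - trace(b^2) = x*y*z - x^2 - y^2 + 2
use: trace(b a^3 b) = trace(a)*trace(b^2 a^2) - trace(b^2 a) = x^2*y*z - x^3 - x*y^2 - y*z + 3*x
trace(b a^2 b a^3) = trace(a)*trace(b a^3 b a) - trace(b a^3 b) = x^3*z^2 - 2*x^2*y*z + x*y^2 - x*z^2 + y*z - x
trace(b a^2 b a^2) = trace(a)*trace(b a^2 b a) - trace(b a^2 b) = x^2*z^2 - 2*x*y*z + y^2 - 2
trace(a^3 b a^2 b a) = trace(a)*trace(b a^2 b a^3) - trace(b a^2 b a^2) = x^4*z^2 - 2*x^3*y*z + x^2*y^2 - 2*x^2*z^2 + 3*x*y*z - x^2 - y^2 + 2
trace(b a b a b a) = trace(b a b a)*trace(b a) - trace(a b)   [split at repeated b] = z^3 - 3*z
trace(a b a) = trace(a)*trace(b a) - trace(b) = x*z - y
use: trace(b a b a b) = trace(b)*trace(a b a b) - trace(a b a) = y*z^2 - x*z - y
trace(b a b a^2 b a) = trace(a)*trace(b a b a b a) - trace(b a b a b) = x*z^3 - y*z^2 - 2*x*z + y
trace(a b a^2) = trace(a)*trace(a b a) - trace(a b) = x^2*z - x*y - z
use: trace(b a b a^2 b) = trace(b)*trace(a b a^2 b) - trace(a b a^2) = x*y*z^2 - x^2*z - y^2*z + z
use: trace(b a^2 b a b a^2) = trace(a)*trace(b a b a^2 b a) - trace(b a b a^2 b) = x^2*z^3 - 2*x*y*z^2 - x^2*z + y^2*z + x*y - z
use: trace(a^3 b a^2 b a b) = trace(a)*trace(b a^2 b a b a^2) - trace(b a^2 b a b a) = x^3*z^3 - 2*x^2*y*z^2 - x^3*z + x*y^2*z - x*z^3 + x^2*y + y*z^2 + x*z - y
use: trace(a^3 b a^2 b a b^-1) = trace(a^3 b a^2 b a)*trace(b) - trace(a^3 b a^2 b a b) = x^4*y*z^2 - 2*x^3*y^2*z - x^3*z^3 + x^2*y^3 + x^3*z + 2*x*y^2*z + x*z^3 - 2*x^2*y - y^3 - y*z^2 - x*z + 3*y
apply: trace(a^3 b a^2 b a b^-2) = trace(a^3 b a^2 b a b^-1)*trace(b) - trace(a^3 b a^2 b a) = x^4*y^2*z^2 - 2*x^3*y^3*z - x^3*y*z^3 - x^4*z^2 + x^2*y^4 + 3*x^3*y*z + 2*x*y^3*z + x*y*z^3 - 3*x^2*y^2 + 2*x^2*z^2 - y^4 - y^2*z^2 - 4*x*y*z + x^2 + 4*y^2 - 2
use: trace(b^-3 a^3 b a^2 b a) = trace(a^3 b a^2 b a b^-2)*trace(b) - trace(a^3 b a^2 b a b^-1) = x^4*y^3*z^2 - 2*x^3*y^4*z - x^3*y^2*z^3 - 2*x^4*y*z^2 + x^2*y^5 + 5*x^3*y^2*z + x^3*z^3 + 2*x*y^4*z + x*y^2*z^3 - 4*x^2*y^3 + 2*x^2*y*z^2 - y^5 - y^3*z^2 - x^3*z - 6*x*y^2*z - x*z^3 + 3*x^2*y + 5*y^3 + y*z^2 + x*z - 5*y
apply: trace(a b a^2 b a b^-4 a^2) = trace(b^-3 a^3 b a^2 b a)*trace(b) - trace(b^-3 a^3 b a^2 b a b) = x^4*y^4*z^2 - 2*x^3*y^5*z - x^3*y^3*z^3 - 3*x^4*y^2*z^2 + x^2*y^6 + 7*x^3*y^3*z + 2*x^3*y*z^3 + 2*x*y^5*z + x*y^3*z^3 + x^4*z^2 - 5*x^2*y^4 + 2*x^2*y^2*z^2 - y^6 - y^4*z^2 - 4*x^3*y*z - 8*x*y^3*z - 2*x*y*z^3 + 6*x^2*y^2 - 2*x^2*z^2 + 6*y^4 + 2*y^2*z^2 + 5*x*y*z - x^2 - 9*y^2 + 2

x^4*y^4*z^2 - 2*x^3*y^5*z - x^3*y^3*z^3 - 3*x^4*y^2*z^2 + x^2*y^6 + 7*x^3*y^3*z + 2*x^3*y*z^3 + 2*x*y^5*z + x*y^3*z^3 + x^4*z^2 - 5*x^2*y^4 + 2*x^2*y^2*z^2 - y^6 - y^4*z^2 - 4*x^3*y*z - 8*x*y^3*z - 2*x*y*z^3 + 6*x^2*y^2 - 2*x^2*z^2 + 6*y^4 + 2*y^2*z^2 + 5*x*y*z - x^2 - 9*y^2 + 2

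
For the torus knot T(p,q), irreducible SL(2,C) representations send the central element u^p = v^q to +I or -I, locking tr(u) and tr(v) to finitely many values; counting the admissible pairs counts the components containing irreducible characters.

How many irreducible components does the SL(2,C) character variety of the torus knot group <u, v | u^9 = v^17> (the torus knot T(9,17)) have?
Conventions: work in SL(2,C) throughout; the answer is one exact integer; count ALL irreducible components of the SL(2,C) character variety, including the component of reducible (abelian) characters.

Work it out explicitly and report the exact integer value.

65

For T(9,17): irreducibility forces the central element u^9 = v^17 to one of +I, -I.
This locks tr(u) to 2*cos(pi*alpha/9), alpha in 1..8, and tr(v) to 2*cos(pi*beta/17), beta in 1..16, on each component of irreducible characters.
The two central values (-1)^alpha I and (-1)^beta I must be the same matrix, so alpha and beta share a parity.
Counting: 4 odd alphas x 8 odd betas + 4 even alphas x 8 even betas = 32 + 32 = 64.
components with irreducible characters: 64; plus the single component of reducible (abelian) characters: total 65.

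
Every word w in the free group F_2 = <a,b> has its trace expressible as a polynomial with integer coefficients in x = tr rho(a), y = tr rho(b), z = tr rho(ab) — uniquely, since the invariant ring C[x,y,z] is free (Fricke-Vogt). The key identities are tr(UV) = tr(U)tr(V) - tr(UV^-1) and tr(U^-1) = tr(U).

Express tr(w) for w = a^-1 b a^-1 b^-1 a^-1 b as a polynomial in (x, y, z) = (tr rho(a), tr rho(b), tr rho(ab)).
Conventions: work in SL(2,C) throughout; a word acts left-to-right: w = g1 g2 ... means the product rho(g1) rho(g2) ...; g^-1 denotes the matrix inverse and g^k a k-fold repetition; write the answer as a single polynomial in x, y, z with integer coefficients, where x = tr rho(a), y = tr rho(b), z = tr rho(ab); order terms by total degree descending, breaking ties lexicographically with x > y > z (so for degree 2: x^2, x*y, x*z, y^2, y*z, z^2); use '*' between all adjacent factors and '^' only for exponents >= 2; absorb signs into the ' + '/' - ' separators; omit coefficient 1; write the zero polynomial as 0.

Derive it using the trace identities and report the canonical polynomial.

x^2*y^2*z - x*y^3 - 2*x*y*z^2 + y^2*z + z^3 + 2*x*y - 3*z

so trace(a^-1 b) = trace(b)*trace(a) - trace(b a) = x*y - z
reduce: trace(a^-1 b a^-1) = trace(a^-1 b)*trace(a) - trace(a^-1 b a) = x^2*y - x*z - y
trace(b^2 a) = trace(b)*trace(a b) - trace(a) = y*z - x
reduce: trace(b^2) = trace(b)*trace(b) - trace(1) = y^2 - 2
so trace(a b^2 a) = trace(a)*trace(b^2 a) - trace(b^2) = x*y*z - x^2 - y^2 + 2
trace(a b a b) = trace(a b)*trace(a b) - trace(1)   [split at repeated a] = z^2 - 2
so trace(a b a) = trace(a)*trace(b a) - trace(b) = x*z - y
trace(a b^2 a b) = trace(b)*trace(a b a b) - trace(a b a) = y*z^2 - x*z - y
so trace(b^-1 a b^2 a) = trace(a b^2 a)*trace(b) - trace(a b^2 a b) = x*y^2*z - x^2*y - y^3 - y*z^2 + x*z + 3*y
trace(b a^-1 b^-1 a b) = trace(b^-1 a b^2)*trace(a) - trace(b^-1 a b^2 a) = -x*y^2*z + x^2*y + y^3 + y*z^2 - 3*y
so trace(b a b a b a) = trace(b a b a)*trace(b a) - trace(a b)   [split at repeated b] = z^3 - 3*z
so trace(a b a b a^-1 b) = trace(b a b a b)*trace(a) - trace(b a b a b a) = x*y*z^2 - x^2*z - z^3 - x*y + 3*z
so trace(b a^-1 b^-1 a b a) = trace(a b a b a^-1)*trace(b) - trace(a b a b a^-1 b) = -x*y*z^2 + x^2*z + y^2*z + z^3 - 3*z
so trace(b a^-1 b a^-1 b^-1 a) = trace(b a^-1 b^-1 a b)*trace(a) - trace(b a^-1 b^-1 a b a) = -x^2*y^2*z + x^3*y + x*y^3 + 2*x*y*z^2 - x^2*z - y^2*z - z^3 - 3*x*y + 3*z
trace(a^-1 b a^-1 b^-1 a^-1 b) = trace(b a^-1 b a^-1 b^-1)*trace(a) - trace(b a^-1 b a^-1 b^-1 a) = x^2*y^2*z - x*y^3 - 2*x*y*z^2 + y^2*z + z^3 + 2*x*y - 3*z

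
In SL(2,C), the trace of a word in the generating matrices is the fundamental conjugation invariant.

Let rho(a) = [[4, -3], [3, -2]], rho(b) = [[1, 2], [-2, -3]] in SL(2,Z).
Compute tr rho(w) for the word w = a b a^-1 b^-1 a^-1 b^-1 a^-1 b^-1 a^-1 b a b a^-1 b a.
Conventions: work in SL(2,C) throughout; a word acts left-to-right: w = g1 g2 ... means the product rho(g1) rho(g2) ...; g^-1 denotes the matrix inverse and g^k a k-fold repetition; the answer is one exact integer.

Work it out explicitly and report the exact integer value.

7331787598

rho(a) = [[4, -3], [3, -2]]
... * rho(b) = [[1, 2], [-2, -3]]  ->  [[10, 17], [7, 12]]
... * rho(a^-1) = [[-2, 3], [-3, 4]]  ->  [[-71, 98], [-50, 69]]
... * rho(b^-1) = [[-3, -2], [2, 1]]  ->  [[409, 240], [288, 169]]
... * rho(a^-1) = [[-2, 3], [-3, 4]]  ->  [[-1538, 2187], [-1083, 1540]]
... * rho(b^-1) = [[-3, -2], [2, 1]]  ->  [[8988, 5263], [6329, 3706]]
... * rho(a^-1) = [[-2, 3], [-3, 4]]  ->  [[-33765, 48016], [-23776, 33811]]
... * rho(b^-1) = [[-3, -2], [2, 1]]  ->  [[197327, 115546], [138950, 81363]]
... * rho(a^-1) = [[-2, 3], [-3, 4]]  ->  [[-741292, 1054165], [-521989, 742302]]
... * rho(b) = [[1, 2], [-2, -3]]  ->  [[-2849622, -4645079], [-2006593, -3270884]]
... * rho(a) = [[4, -3], [3, -2]]  ->  [[-25333725, 17839024], [-17839024, 12561547]]
... * rho(b) = [[1, 2], [-2, -3]]  ->  [[-61011773, -104184522], [-42962118, -73362689]]
... * rho(a^-1) = [[-2, 3], [-3, 4]]  ->  [[434577112, -599773407], [306012303, -422337110]]
... * rho(b) = [[1, 2], [-2, -3]]  ->  [[1634123926, 2668474445], [1150686523, 1879035936]]
... * rho(a) = [[4, -3], [3, -2]]  ->  [[14541919039, -10239320668], [10239853900, -7210131441]]
tr = 14541919039 + -7210131441 = 7331787598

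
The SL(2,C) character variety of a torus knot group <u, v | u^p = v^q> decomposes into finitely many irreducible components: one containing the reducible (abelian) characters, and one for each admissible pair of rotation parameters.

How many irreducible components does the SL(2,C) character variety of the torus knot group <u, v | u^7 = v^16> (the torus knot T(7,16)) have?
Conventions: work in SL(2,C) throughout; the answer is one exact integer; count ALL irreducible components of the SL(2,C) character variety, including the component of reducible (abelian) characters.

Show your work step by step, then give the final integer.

46

Gamma = < u, v | u^7 = v^16 > (torus knot T(7,16)); the central element u^7 = v^16 acts as +I or -I in any irreducible SL(2,C) representation.
On an irreducible component, tr(u) is locked at 2*cos(pi*alpha/7) for some alpha in 1..6, and tr(v) at 2*cos(pi*beta/16) for some beta in 1..15.
The two central values (-1)^alpha I and (-1)^beta I must be the same matrix, so alpha and beta share a parity.
Enumerate parity-matched pairs: 3*8 odd-odd plus 3*7 even-even gives 45.
Total: 45 irreducible-character components + 1 reducible (abelian) component = 46.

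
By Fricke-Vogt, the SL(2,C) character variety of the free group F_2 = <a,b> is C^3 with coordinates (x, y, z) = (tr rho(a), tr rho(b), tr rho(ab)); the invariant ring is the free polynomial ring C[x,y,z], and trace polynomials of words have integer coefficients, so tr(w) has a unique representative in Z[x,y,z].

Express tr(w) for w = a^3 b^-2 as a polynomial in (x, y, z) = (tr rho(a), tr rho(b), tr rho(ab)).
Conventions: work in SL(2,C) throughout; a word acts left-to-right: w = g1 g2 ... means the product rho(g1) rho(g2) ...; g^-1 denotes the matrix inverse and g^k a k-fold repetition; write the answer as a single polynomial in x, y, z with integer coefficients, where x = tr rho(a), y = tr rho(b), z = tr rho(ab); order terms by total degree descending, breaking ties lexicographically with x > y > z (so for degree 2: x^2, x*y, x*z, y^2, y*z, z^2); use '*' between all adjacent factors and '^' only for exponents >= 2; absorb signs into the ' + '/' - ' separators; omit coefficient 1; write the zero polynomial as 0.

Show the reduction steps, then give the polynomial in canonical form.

x^3*y^2 - x^2*y*z - x^3 - 2*x*y^2 + y*z + 3*x

next, trace(a^2) = trace(a)*trace(a) - trace(1) = x^2 - 2
and trace(a^3) = trace(a)*trace(a^2) - trace(a) = x^3 - 3*x
and trace(b a^2) = trace(a)*trace(b a) - trace(b) = x*z - y
trace(a^3 b) = trace(a)*trace(b a^2) - trace(b a) = x^2*z - x*y - z
trace(a^3 b^-1) = trace(a^3)*trace(b) - trace(a^3 b) = x^3*y - x^2*z - 2*x*y + z
next, trace(a^3 b^-2) = trace(a^3 b^-1)*trace(b) - trace(a^3) = x^3*y^2 - x^2*y*z - x^3 - 2*x*y^2 + y*z + 3*x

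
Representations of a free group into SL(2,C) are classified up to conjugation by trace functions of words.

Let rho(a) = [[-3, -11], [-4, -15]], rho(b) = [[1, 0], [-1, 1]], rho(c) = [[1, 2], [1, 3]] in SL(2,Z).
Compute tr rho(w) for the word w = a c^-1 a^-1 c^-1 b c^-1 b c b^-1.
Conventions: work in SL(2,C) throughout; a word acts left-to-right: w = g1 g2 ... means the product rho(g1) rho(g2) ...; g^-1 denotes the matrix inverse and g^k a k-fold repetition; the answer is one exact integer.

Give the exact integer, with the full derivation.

rho(a) = [[-3, -11], [-4, -15]]
... * rho(c^-1) = [[3, -2], [-1, 1]]  ->  [[2, -5], [3, -7]]
... * rho(a^-1) = [[-15, 11], [4, -3]]  ->  [[-50, 37], [-73, 54]]
... * rho(c^-1) = [[3, -2], [-1, 1]]  ->  [[-187, 137], [-273, 200]]
... * rho(b) = [[1, 0], [-1, 1]]  ->  [[-324, 137], [-473, 200]]
... * rho(c^-1) = [[3, -2], [-1, 1]]  ->  [[-1109, 785], [-1619, 1146]]
... * rho(b) = [[1, 0], [-1, 1]]  ->  [[-1894, 785], [-2765, 1146]]
... * rho(c) = [[1, 2], [1, 3]]  ->  [[-1109, -1433], [-1619, -2092]]
... * rho(b^-1) = [[1, 0], [1, 1]]  ->  [[-2542, -1433], [-3711, -2092]]
tr = -2542 + -2092 = -4634

-4634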